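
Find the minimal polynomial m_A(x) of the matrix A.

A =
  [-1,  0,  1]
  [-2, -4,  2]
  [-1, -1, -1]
x^3 + 6*x^2 + 12*x + 8

The characteristic polynomial is χ_A(x) = (x + 2)^3, so the eigenvalues are known. The minimal polynomial is
  m_A(x) = Π_λ (x − λ)^{k_λ}
where k_λ is the size of the *largest* Jordan block for λ (equivalently, the smallest k with (A − λI)^k v = 0 for every generalised eigenvector v of λ).

  λ = -2: largest Jordan block has size 3, contributing (x + 2)^3

So m_A(x) = (x + 2)^3 = x^3 + 6*x^2 + 12*x + 8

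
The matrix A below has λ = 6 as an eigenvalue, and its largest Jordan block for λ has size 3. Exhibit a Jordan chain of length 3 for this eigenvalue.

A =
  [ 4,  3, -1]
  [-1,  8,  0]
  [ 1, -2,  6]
A Jordan chain for λ = 6 of length 3:
v_1 = (2, 1, -1)ᵀ
v_2 = (3, 2, -2)ᵀ
v_3 = (0, 1, 0)ᵀ

Let N = A − (6)·I. We want v_3 with N^3 v_3 = 0 but N^2 v_3 ≠ 0; then v_{j-1} := N · v_j for j = 3, …, 2.

Pick v_3 = (0, 1, 0)ᵀ.
Then v_2 = N · v_3 = (3, 2, -2)ᵀ.
Then v_1 = N · v_2 = (2, 1, -1)ᵀ.

Sanity check: (A − (6)·I) v_1 = (0, 0, 0)ᵀ = 0. ✓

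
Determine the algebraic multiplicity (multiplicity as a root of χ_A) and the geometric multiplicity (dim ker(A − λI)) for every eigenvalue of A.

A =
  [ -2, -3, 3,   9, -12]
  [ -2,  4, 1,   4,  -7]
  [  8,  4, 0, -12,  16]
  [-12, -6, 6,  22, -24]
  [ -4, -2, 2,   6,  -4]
λ = 4: alg = 5, geom = 3

Step 1 — factor the characteristic polynomial to read off the algebraic multiplicities:
  χ_A(x) = (x - 4)^5

Step 2 — compute geometric multiplicities via the rank-nullity identity g(λ) = n − rank(A − λI):
  rank(A − (4)·I) = 2, so dim ker(A − (4)·I) = n − 2 = 3

Summary:
  λ = 4: algebraic multiplicity = 5, geometric multiplicity = 3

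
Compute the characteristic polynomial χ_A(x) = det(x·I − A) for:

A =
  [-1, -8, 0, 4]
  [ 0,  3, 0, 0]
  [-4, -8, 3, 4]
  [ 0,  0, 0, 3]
x^4 - 8*x^3 + 18*x^2 - 27

Expanding det(x·I − A) (e.g. by cofactor expansion or by noting that A is similar to its Jordan form J, which has the same characteristic polynomial as A) gives
  χ_A(x) = x^4 - 8*x^3 + 18*x^2 - 27
which factors as (x - 3)^3*(x + 1). The eigenvalues (with algebraic multiplicities) are λ = -1 with multiplicity 1, λ = 3 with multiplicity 3.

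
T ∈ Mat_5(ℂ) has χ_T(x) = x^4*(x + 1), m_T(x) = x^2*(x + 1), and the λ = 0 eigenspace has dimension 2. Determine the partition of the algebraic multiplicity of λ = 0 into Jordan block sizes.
Block sizes for λ = 0: [2, 2]

Step 1 — from the characteristic polynomial, algebraic multiplicity of λ = 0 is 4. From dim ker(T − (0)·I) = 2, there are exactly 2 Jordan blocks for λ = 0.
Step 2 — from the minimal polynomial, the factor (x − 0)^2 tells us the largest block for λ = 0 has size 2.
Step 3 — with total size 4, 2 blocks, and largest block 2, the block sizes (in nonincreasing order) are [2, 2].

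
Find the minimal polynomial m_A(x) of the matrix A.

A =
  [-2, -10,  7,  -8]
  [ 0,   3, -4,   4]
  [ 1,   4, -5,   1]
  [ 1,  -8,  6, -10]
x^4 + 14*x^3 + 72*x^2 + 162*x + 135

The characteristic polynomial is χ_A(x) = (x + 3)^3*(x + 5), so the eigenvalues are known. The minimal polynomial is
  m_A(x) = Π_λ (x − λ)^{k_λ}
where k_λ is the size of the *largest* Jordan block for λ (equivalently, the smallest k with (A − λI)^k v = 0 for every generalised eigenvector v of λ).

  λ = -5: largest Jordan block has size 1, contributing (x + 5)
  λ = -3: largest Jordan block has size 3, contributing (x + 3)^3

So m_A(x) = (x + 3)^3*(x + 5) = x^4 + 14*x^3 + 72*x^2 + 162*x + 135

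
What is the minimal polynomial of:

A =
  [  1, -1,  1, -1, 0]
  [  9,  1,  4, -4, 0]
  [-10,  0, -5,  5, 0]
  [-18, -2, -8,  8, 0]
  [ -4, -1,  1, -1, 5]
x^3 - 5*x^2

The characteristic polynomial is χ_A(x) = x^3*(x - 5)^2, so the eigenvalues are known. The minimal polynomial is
  m_A(x) = Π_λ (x − λ)^{k_λ}
where k_λ is the size of the *largest* Jordan block for λ (equivalently, the smallest k with (A − λI)^k v = 0 for every generalised eigenvector v of λ).

  λ = 0: largest Jordan block has size 2, contributing (x − 0)^2
  λ = 5: largest Jordan block has size 1, contributing (x − 5)

So m_A(x) = x^2*(x - 5) = x^3 - 5*x^2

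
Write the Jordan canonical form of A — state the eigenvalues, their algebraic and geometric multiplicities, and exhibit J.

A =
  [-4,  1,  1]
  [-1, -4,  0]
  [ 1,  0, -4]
J_3(-4)

The characteristic polynomial is
  det(x·I − A) = x^3 + 12*x^2 + 48*x + 64 = (x + 4)^3

Eigenvalues and multiplicities (the geometric multiplicity of λ is n − rank(A − λI), which equals the number of Jordan blocks for λ):
  λ = -4: algebraic multiplicity = 3, geometric multiplicity = 1

Determining the block sizes for each eigenvalue:
  λ = -4: one block (gm = 1), so the single block has size am = 3 → block sizes [3]

Assembling the blocks gives a Jordan form
J =
  [-4,  1,  0]
  [ 0, -4,  1]
  [ 0,  0, -4]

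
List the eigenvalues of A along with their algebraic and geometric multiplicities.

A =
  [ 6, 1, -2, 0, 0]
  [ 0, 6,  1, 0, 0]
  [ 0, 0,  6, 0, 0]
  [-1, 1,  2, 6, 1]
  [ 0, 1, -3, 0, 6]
λ = 6: alg = 5, geom = 2

Step 1 — factor the characteristic polynomial to read off the algebraic multiplicities:
  χ_A(x) = (x - 6)^5

Step 2 — compute geometric multiplicities via the rank-nullity identity g(λ) = n − rank(A − λI):
  rank(A − (6)·I) = 3, so dim ker(A − (6)·I) = n − 3 = 2

Summary:
  λ = 6: algebraic multiplicity = 5, geometric multiplicity = 2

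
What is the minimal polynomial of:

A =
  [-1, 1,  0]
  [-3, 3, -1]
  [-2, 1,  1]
x^3 - 3*x^2 + 3*x - 1

The characteristic polynomial is χ_A(x) = (x - 1)^3, so the eigenvalues are known. The minimal polynomial is
  m_A(x) = Π_λ (x − λ)^{k_λ}
where k_λ is the size of the *largest* Jordan block for λ (equivalently, the smallest k with (A − λI)^k v = 0 for every generalised eigenvector v of λ).

  λ = 1: largest Jordan block has size 3, contributing (x − 1)^3

So m_A(x) = (x - 1)^3 = x^3 - 3*x^2 + 3*x - 1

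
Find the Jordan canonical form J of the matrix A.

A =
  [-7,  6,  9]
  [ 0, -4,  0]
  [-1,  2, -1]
J_2(-4) ⊕ J_1(-4)

The characteristic polynomial is
  det(x·I − A) = x^3 + 12*x^2 + 48*x + 64 = (x + 4)^3

Eigenvalues and multiplicities (the geometric multiplicity of λ is n − rank(A − λI), which equals the number of Jordan blocks for λ):
  λ = -4: algebraic multiplicity = 3, geometric multiplicity = 2

Determining the block sizes for each eigenvalue:
  λ = -4: 2 blocks summing to 3 forces exactly one block of size 2 and the rest size 1 → block sizes [2, 1]

Assembling the blocks gives a Jordan form
J =
  [-4,  1,  0]
  [ 0, -4,  0]
  [ 0,  0, -4]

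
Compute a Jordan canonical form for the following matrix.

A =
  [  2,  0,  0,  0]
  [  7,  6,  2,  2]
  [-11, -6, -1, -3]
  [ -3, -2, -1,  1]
J_2(2) ⊕ J_2(2)

The characteristic polynomial is
  det(x·I − A) = x^4 - 8*x^3 + 24*x^2 - 32*x + 16 = (x - 2)^4

Eigenvalues and multiplicities (the geometric multiplicity of λ is n − rank(A − λI), which equals the number of Jordan blocks for λ):
  λ = 2: algebraic multiplicity = 4, geometric multiplicity = 2

Determining the block sizes for each eigenvalue:
  λ = 2: with am = 4 and gm = 2, the partition is not yet determined (e.g. several partitions of 4 into 2 parts exist). Let N = A − (2)·I. Computing rank(N^1) = 2, rank(N^2) = 0; the number of blocks of size ≥ j is rank(N^{j−1}) − rank(N^j), giving [2, 2]. So we have 2 block(s) of size 2 → block sizes [2, 2]

Assembling the blocks gives a Jordan form
J =
  [2, 1, 0, 0]
  [0, 2, 0, 0]
  [0, 0, 2, 1]
  [0, 0, 0, 2]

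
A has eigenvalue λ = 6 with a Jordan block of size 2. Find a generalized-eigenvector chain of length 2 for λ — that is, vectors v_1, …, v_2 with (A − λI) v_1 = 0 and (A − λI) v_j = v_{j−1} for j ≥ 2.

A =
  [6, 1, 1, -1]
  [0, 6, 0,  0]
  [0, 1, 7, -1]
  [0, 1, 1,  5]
A Jordan chain for λ = 6 of length 2:
v_1 = (1, 0, 1, 1)ᵀ
v_2 = (0, 1, 0, 0)ᵀ

Let N = A − (6)·I. We want v_2 with N^2 v_2 = 0 but N^1 v_2 ≠ 0; then v_{j-1} := N · v_j for j = 2, …, 2.

Pick v_2 = (0, 1, 0, 0)ᵀ.
Then v_1 = N · v_2 = (1, 0, 1, 1)ᵀ.

Sanity check: (A − (6)·I) v_1 = (0, 0, 0, 0)ᵀ = 0. ✓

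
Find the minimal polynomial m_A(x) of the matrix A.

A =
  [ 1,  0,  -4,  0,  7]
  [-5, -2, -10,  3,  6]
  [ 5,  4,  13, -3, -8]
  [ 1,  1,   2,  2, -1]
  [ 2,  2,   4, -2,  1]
x^3 - 9*x^2 + 27*x - 27

The characteristic polynomial is χ_A(x) = (x - 3)^5, so the eigenvalues are known. The minimal polynomial is
  m_A(x) = Π_λ (x − λ)^{k_λ}
where k_λ is the size of the *largest* Jordan block for λ (equivalently, the smallest k with (A − λI)^k v = 0 for every generalised eigenvector v of λ).

  λ = 3: largest Jordan block has size 3, contributing (x − 3)^3

So m_A(x) = (x - 3)^3 = x^3 - 9*x^2 + 27*x - 27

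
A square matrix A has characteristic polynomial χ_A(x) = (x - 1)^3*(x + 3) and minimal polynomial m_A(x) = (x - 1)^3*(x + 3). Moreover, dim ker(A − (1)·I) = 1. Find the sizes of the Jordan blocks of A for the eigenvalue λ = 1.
Block sizes for λ = 1: [3]

Step 1 — from the characteristic polynomial, algebraic multiplicity of λ = 1 is 3. From dim ker(A − (1)·I) = 1, there are exactly 1 Jordan blocks for λ = 1.
Step 2 — from the minimal polynomial, the factor (x − 1)^3 tells us the largest block for λ = 1 has size 3.
Step 3 — with total size 3, 1 blocks, and largest block 3, the block sizes (in nonincreasing order) are [3].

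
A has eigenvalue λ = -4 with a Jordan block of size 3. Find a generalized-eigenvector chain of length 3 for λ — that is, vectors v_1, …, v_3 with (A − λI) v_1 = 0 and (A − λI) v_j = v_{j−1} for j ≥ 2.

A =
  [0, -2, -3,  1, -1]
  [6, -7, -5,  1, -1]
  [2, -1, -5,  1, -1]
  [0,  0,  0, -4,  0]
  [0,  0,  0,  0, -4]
A Jordan chain for λ = -4 of length 3:
v_1 = (-2, -4, 0, 0, 0)ᵀ
v_2 = (4, 6, 2, 0, 0)ᵀ
v_3 = (1, 0, 0, 0, 0)ᵀ

Let N = A − (-4)·I. We want v_3 with N^3 v_3 = 0 but N^2 v_3 ≠ 0; then v_{j-1} := N · v_j for j = 3, …, 2.

Pick v_3 = (1, 0, 0, 0, 0)ᵀ.
Then v_2 = N · v_3 = (4, 6, 2, 0, 0)ᵀ.
Then v_1 = N · v_2 = (-2, -4, 0, 0, 0)ᵀ.

Sanity check: (A − (-4)·I) v_1 = (0, 0, 0, 0, 0)ᵀ = 0. ✓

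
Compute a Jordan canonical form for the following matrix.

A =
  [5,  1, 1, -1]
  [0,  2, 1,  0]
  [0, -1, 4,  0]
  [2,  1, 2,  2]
J_3(3) ⊕ J_1(4)

The characteristic polynomial is
  det(x·I − A) = x^4 - 13*x^3 + 63*x^2 - 135*x + 108 = (x - 4)*(x - 3)^3

Eigenvalues and multiplicities (the geometric multiplicity of λ is n − rank(A − λI), which equals the number of Jordan blocks for λ):
  λ = 3: algebraic multiplicity = 3, geometric multiplicity = 1
  λ = 4: algebraic multiplicity = 1, geometric multiplicity = 1

Determining the block sizes for each eigenvalue:
  λ = 3: one block (gm = 1), so the single block has size am = 3 → block sizes [3]
  λ = 4: one block (gm = 1), so the single block has size am = 1 → block sizes [1]

Assembling the blocks gives a Jordan form
J =
  [3, 1, 0, 0]
  [0, 3, 1, 0]
  [0, 0, 3, 0]
  [0, 0, 0, 4]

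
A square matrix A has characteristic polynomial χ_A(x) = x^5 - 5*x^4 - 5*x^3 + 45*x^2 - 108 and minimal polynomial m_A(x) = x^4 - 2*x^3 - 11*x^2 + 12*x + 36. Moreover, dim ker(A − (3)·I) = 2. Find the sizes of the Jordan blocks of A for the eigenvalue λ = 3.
Block sizes for λ = 3: [2, 1]

Step 1 — from the characteristic polynomial, algebraic multiplicity of λ = 3 is 3. From dim ker(A − (3)·I) = 2, there are exactly 2 Jordan blocks for λ = 3.
Step 2 — from the minimal polynomial, the factor (x − 3)^2 tells us the largest block for λ = 3 has size 2.
Step 3 — with total size 3, 2 blocks, and largest block 2, the block sizes (in nonincreasing order) are [2, 1].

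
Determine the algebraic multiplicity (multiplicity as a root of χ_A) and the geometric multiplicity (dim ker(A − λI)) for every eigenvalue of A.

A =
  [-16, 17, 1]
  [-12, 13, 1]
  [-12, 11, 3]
λ = -4: alg = 1, geom = 1; λ = 2: alg = 2, geom = 1

Step 1 — factor the characteristic polynomial to read off the algebraic multiplicities:
  χ_A(x) = (x - 2)^2*(x + 4)

Step 2 — compute geometric multiplicities via the rank-nullity identity g(λ) = n − rank(A − λI):
  rank(A − (-4)·I) = 2, so dim ker(A − (-4)·I) = n − 2 = 1
  rank(A − (2)·I) = 2, so dim ker(A − (2)·I) = n − 2 = 1

Summary:
  λ = -4: algebraic multiplicity = 1, geometric multiplicity = 1
  λ = 2: algebraic multiplicity = 2, geometric multiplicity = 1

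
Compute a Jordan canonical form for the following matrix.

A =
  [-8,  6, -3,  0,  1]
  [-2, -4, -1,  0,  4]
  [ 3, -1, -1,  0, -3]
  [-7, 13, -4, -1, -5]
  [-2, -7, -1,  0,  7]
J_3(-3) ⊕ J_1(-1) ⊕ J_1(3)

The characteristic polynomial is
  det(x·I − A) = x^5 + 7*x^4 + 6*x^3 - 54*x^2 - 135*x - 81 = (x - 3)*(x + 1)*(x + 3)^3

Eigenvalues and multiplicities (the geometric multiplicity of λ is n − rank(A − λI), which equals the number of Jordan blocks for λ):
  λ = -3: algebraic multiplicity = 3, geometric multiplicity = 1
  λ = -1: algebraic multiplicity = 1, geometric multiplicity = 1
  λ = 3: algebraic multiplicity = 1, geometric multiplicity = 1

Determining the block sizes for each eigenvalue:
  λ = -3: one block (gm = 1), so the single block has size am = 3 → block sizes [3]
  λ = -1: one block (gm = 1), so the single block has size am = 1 → block sizes [1]
  λ = 3: one block (gm = 1), so the single block has size am = 1 → block sizes [1]

Assembling the blocks gives a Jordan form
J =
  [-3,  1,  0,  0, 0]
  [ 0, -3,  1,  0, 0]
  [ 0,  0, -3,  0, 0]
  [ 0,  0,  0, -1, 0]
  [ 0,  0,  0,  0, 3]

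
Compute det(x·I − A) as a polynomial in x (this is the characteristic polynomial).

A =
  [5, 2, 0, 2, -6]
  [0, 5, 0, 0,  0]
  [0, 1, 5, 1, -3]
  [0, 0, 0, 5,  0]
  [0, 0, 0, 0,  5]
x^5 - 25*x^4 + 250*x^3 - 1250*x^2 + 3125*x - 3125

Expanding det(x·I − A) (e.g. by cofactor expansion or by noting that A is similar to its Jordan form J, which has the same characteristic polynomial as A) gives
  χ_A(x) = x^5 - 25*x^4 + 250*x^3 - 1250*x^2 + 3125*x - 3125
which factors as (x - 5)^5. The eigenvalues (with algebraic multiplicities) are λ = 5 with multiplicity 5.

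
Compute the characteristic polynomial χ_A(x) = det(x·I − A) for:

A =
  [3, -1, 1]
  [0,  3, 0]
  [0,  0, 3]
x^3 - 9*x^2 + 27*x - 27

Expanding det(x·I − A) (e.g. by cofactor expansion or by noting that A is similar to its Jordan form J, which has the same characteristic polynomial as A) gives
  χ_A(x) = x^3 - 9*x^2 + 27*x - 27
which factors as (x - 3)^3. The eigenvalues (with algebraic multiplicities) are λ = 3 with multiplicity 3.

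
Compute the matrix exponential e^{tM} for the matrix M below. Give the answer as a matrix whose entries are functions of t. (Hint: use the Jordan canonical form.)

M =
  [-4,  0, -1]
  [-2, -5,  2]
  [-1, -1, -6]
e^{tM} =
  [t^2*exp(-5*t) + t*exp(-5*t) + exp(-5*t), t^2*exp(-5*t)/2, -t*exp(-5*t)]
  [-2*t^2*exp(-5*t) - 2*t*exp(-5*t), -t^2*exp(-5*t) + exp(-5*t), 2*t*exp(-5*t)]
  [t^2*exp(-5*t) - t*exp(-5*t), t^2*exp(-5*t)/2 - t*exp(-5*t), -t*exp(-5*t) + exp(-5*t)]

Strategy: write M = P · J · P⁻¹ where J is a Jordan canonical form, so e^{tM} = P · e^{tJ} · P⁻¹, and e^{tJ} can be computed block-by-block.

M has Jordan form
J =
  [-5,  1,  0]
  [ 0, -5,  1]
  [ 0,  0, -5]
(up to reordering of blocks).

Per-block formulas:
  For a 3×3 Jordan block J_3(-5): exp(t · J_3(-5)) = e^(-5t)·(I + t·N + (t^2/2)·N^2), where N is the 3×3 nilpotent shift.

After assembling e^{tJ} and conjugating by P, we get:

e^{tM} =
  [t^2*exp(-5*t) + t*exp(-5*t) + exp(-5*t), t^2*exp(-5*t)/2, -t*exp(-5*t)]
  [-2*t^2*exp(-5*t) - 2*t*exp(-5*t), -t^2*exp(-5*t) + exp(-5*t), 2*t*exp(-5*t)]
  [t^2*exp(-5*t) - t*exp(-5*t), t^2*exp(-5*t)/2 - t*exp(-5*t), -t*exp(-5*t) + exp(-5*t)]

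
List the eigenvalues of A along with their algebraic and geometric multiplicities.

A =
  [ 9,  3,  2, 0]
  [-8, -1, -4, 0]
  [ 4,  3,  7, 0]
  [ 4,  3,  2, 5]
λ = 5: alg = 4, geom = 3

Step 1 — factor the characteristic polynomial to read off the algebraic multiplicities:
  χ_A(x) = (x - 5)^4

Step 2 — compute geometric multiplicities via the rank-nullity identity g(λ) = n − rank(A − λI):
  rank(A − (5)·I) = 1, so dim ker(A − (5)·I) = n − 1 = 3

Summary:
  λ = 5: algebraic multiplicity = 4, geometric multiplicity = 3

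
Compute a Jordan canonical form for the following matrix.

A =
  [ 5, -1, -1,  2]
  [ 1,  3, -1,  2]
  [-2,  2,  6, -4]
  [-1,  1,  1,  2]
J_2(4) ⊕ J_1(4) ⊕ J_1(4)

The characteristic polynomial is
  det(x·I − A) = x^4 - 16*x^3 + 96*x^2 - 256*x + 256 = (x - 4)^4

Eigenvalues and multiplicities (the geometric multiplicity of λ is n − rank(A − λI), which equals the number of Jordan blocks for λ):
  λ = 4: algebraic multiplicity = 4, geometric multiplicity = 3

Determining the block sizes for each eigenvalue:
  λ = 4: 3 blocks summing to 4 forces exactly one block of size 2 and the rest size 1 → block sizes [2, 1, 1]

Assembling the blocks gives a Jordan form
J =
  [4, 1, 0, 0]
  [0, 4, 0, 0]
  [0, 0, 4, 0]
  [0, 0, 0, 4]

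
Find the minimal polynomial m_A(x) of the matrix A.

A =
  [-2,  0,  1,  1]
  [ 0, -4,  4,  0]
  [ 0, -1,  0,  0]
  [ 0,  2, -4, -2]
x^3 + 6*x^2 + 12*x + 8

The characteristic polynomial is χ_A(x) = (x + 2)^4, so the eigenvalues are known. The minimal polynomial is
  m_A(x) = Π_λ (x − λ)^{k_λ}
where k_λ is the size of the *largest* Jordan block for λ (equivalently, the smallest k with (A − λI)^k v = 0 for every generalised eigenvector v of λ).

  λ = -2: largest Jordan block has size 3, contributing (x + 2)^3

So m_A(x) = (x + 2)^3 = x^3 + 6*x^2 + 12*x + 8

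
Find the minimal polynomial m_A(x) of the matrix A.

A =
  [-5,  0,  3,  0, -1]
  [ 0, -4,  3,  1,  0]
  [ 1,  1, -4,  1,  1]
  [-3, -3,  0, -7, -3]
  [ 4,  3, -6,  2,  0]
x^3 + 12*x^2 + 48*x + 64

The characteristic polynomial is χ_A(x) = (x + 4)^5, so the eigenvalues are known. The minimal polynomial is
  m_A(x) = Π_λ (x − λ)^{k_λ}
where k_λ is the size of the *largest* Jordan block for λ (equivalently, the smallest k with (A − λI)^k v = 0 for every generalised eigenvector v of λ).

  λ = -4: largest Jordan block has size 3, contributing (x + 4)^3

So m_A(x) = (x + 4)^3 = x^3 + 12*x^2 + 48*x + 64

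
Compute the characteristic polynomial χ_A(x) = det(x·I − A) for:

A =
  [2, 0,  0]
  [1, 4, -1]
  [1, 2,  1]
x^3 - 7*x^2 + 16*x - 12

Expanding det(x·I − A) (e.g. by cofactor expansion or by noting that A is similar to its Jordan form J, which has the same characteristic polynomial as A) gives
  χ_A(x) = x^3 - 7*x^2 + 16*x - 12
which factors as (x - 3)*(x - 2)^2. The eigenvalues (with algebraic multiplicities) are λ = 2 with multiplicity 2, λ = 3 with multiplicity 1.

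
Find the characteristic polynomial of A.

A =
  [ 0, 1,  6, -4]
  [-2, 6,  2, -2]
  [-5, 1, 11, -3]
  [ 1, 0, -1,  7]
x^4 - 24*x^3 + 216*x^2 - 864*x + 1296

Expanding det(x·I − A) (e.g. by cofactor expansion or by noting that A is similar to its Jordan form J, which has the same characteristic polynomial as A) gives
  χ_A(x) = x^4 - 24*x^3 + 216*x^2 - 864*x + 1296
which factors as (x - 6)^4. The eigenvalues (with algebraic multiplicities) are λ = 6 with multiplicity 4.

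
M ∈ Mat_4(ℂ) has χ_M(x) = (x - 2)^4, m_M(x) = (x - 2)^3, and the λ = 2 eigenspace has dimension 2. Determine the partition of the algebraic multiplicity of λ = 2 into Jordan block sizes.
Block sizes for λ = 2: [3, 1]

Step 1 — from the characteristic polynomial, algebraic multiplicity of λ = 2 is 4. From dim ker(M − (2)·I) = 2, there are exactly 2 Jordan blocks for λ = 2.
Step 2 — from the minimal polynomial, the factor (x − 2)^3 tells us the largest block for λ = 2 has size 3.
Step 3 — with total size 4, 2 blocks, and largest block 3, the block sizes (in nonincreasing order) are [3, 1].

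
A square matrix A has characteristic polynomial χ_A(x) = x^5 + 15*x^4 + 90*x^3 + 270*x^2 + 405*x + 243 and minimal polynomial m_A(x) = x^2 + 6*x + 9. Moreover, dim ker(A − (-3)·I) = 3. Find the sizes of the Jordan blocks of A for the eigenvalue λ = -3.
Block sizes for λ = -3: [2, 2, 1]

Step 1 — from the characteristic polynomial, algebraic multiplicity of λ = -3 is 5. From dim ker(A − (-3)·I) = 3, there are exactly 3 Jordan blocks for λ = -3.
Step 2 — from the minimal polynomial, the factor (x + 3)^2 tells us the largest block for λ = -3 has size 2.
Step 3 — with total size 5, 3 blocks, and largest block 2, the block sizes (in nonincreasing order) are [2, 2, 1].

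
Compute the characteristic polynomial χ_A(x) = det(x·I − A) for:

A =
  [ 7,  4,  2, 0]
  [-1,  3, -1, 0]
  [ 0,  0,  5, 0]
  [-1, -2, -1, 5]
x^4 - 20*x^3 + 150*x^2 - 500*x + 625

Expanding det(x·I − A) (e.g. by cofactor expansion or by noting that A is similar to its Jordan form J, which has the same characteristic polynomial as A) gives
  χ_A(x) = x^4 - 20*x^3 + 150*x^2 - 500*x + 625
which factors as (x - 5)^4. The eigenvalues (with algebraic multiplicities) are λ = 5 with multiplicity 4.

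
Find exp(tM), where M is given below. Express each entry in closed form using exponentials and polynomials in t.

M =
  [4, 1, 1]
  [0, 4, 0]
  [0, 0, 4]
e^{tM} =
  [exp(4*t), t*exp(4*t), t*exp(4*t)]
  [0, exp(4*t), 0]
  [0, 0, exp(4*t)]

Strategy: write M = P · J · P⁻¹ where J is a Jordan canonical form, so e^{tM} = P · e^{tJ} · P⁻¹, and e^{tJ} can be computed block-by-block.

M has Jordan form
J =
  [4, 1, 0]
  [0, 4, 0]
  [0, 0, 4]
(up to reordering of blocks).

Per-block formulas:
  For a 1×1 block at λ = 4: exp(t · [4]) = [e^(4t)].
  For a 2×2 Jordan block J_2(4): exp(t · J_2(4)) = e^(4t)·(I + t·N), where N is the 2×2 nilpotent shift.

After assembling e^{tJ} and conjugating by P, we get:

e^{tM} =
  [exp(4*t), t*exp(4*t), t*exp(4*t)]
  [0, exp(4*t), 0]
  [0, 0, exp(4*t)]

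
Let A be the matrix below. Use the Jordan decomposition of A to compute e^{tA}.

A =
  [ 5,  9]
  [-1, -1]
e^{tA} =
  [3*t*exp(2*t) + exp(2*t), 9*t*exp(2*t)]
  [-t*exp(2*t), -3*t*exp(2*t) + exp(2*t)]

Strategy: write A = P · J · P⁻¹ where J is a Jordan canonical form, so e^{tA} = P · e^{tJ} · P⁻¹, and e^{tJ} can be computed block-by-block.

A has Jordan form
J =
  [2, 1]
  [0, 2]
(up to reordering of blocks).

Per-block formulas:
  For a 2×2 Jordan block J_2(2): exp(t · J_2(2)) = e^(2t)·(I + t·N), where N is the 2×2 nilpotent shift.

After assembling e^{tJ} and conjugating by P, we get:

e^{tA} =
  [3*t*exp(2*t) + exp(2*t), 9*t*exp(2*t)]
  [-t*exp(2*t), -3*t*exp(2*t) + exp(2*t)]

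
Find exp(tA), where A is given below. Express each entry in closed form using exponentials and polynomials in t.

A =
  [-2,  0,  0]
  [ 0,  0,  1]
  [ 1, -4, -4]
e^{tA} =
  [exp(-2*t), 0, 0]
  [t^2*exp(-2*t)/2, 2*t*exp(-2*t) + exp(-2*t), t*exp(-2*t)]
  [-t^2*exp(-2*t) + t*exp(-2*t), -4*t*exp(-2*t), -2*t*exp(-2*t) + exp(-2*t)]

Strategy: write A = P · J · P⁻¹ where J is a Jordan canonical form, so e^{tA} = P · e^{tJ} · P⁻¹, and e^{tJ} can be computed block-by-block.

A has Jordan form
J =
  [-2,  1,  0]
  [ 0, -2,  1]
  [ 0,  0, -2]
(up to reordering of blocks).

Per-block formulas:
  For a 3×3 Jordan block J_3(-2): exp(t · J_3(-2)) = e^(-2t)·(I + t·N + (t^2/2)·N^2), where N is the 3×3 nilpotent shift.

After assembling e^{tJ} and conjugating by P, we get:

e^{tA} =
  [exp(-2*t), 0, 0]
  [t^2*exp(-2*t)/2, 2*t*exp(-2*t) + exp(-2*t), t*exp(-2*t)]
  [-t^2*exp(-2*t) + t*exp(-2*t), -4*t*exp(-2*t), -2*t*exp(-2*t) + exp(-2*t)]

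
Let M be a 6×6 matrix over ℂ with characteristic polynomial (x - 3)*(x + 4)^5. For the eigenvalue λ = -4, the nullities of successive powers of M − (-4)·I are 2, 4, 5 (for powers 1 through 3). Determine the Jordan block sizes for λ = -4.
Block sizes for λ = -4: [3, 2]

From the dimensions of kernels of powers, the number of Jordan blocks of size at least j is d_j − d_{j−1} where d_j = dim ker(N^j) (with d_0 = 0). Computing the differences gives [2, 2, 1].
The number of blocks of size exactly k is (#blocks of size ≥ k) − (#blocks of size ≥ k + 1), so the partition is: 1 block(s) of size 2, 1 block(s) of size 3.
In nonincreasing order the block sizes are [3, 2].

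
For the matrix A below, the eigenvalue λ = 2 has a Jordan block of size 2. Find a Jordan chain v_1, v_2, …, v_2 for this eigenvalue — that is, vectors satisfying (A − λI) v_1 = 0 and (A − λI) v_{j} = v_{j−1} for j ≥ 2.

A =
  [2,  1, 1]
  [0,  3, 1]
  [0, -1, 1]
A Jordan chain for λ = 2 of length 2:
v_1 = (1, 1, -1)ᵀ
v_2 = (0, 1, 0)ᵀ

Let N = A − (2)·I. We want v_2 with N^2 v_2 = 0 but N^1 v_2 ≠ 0; then v_{j-1} := N · v_j for j = 2, …, 2.

Pick v_2 = (0, 1, 0)ᵀ.
Then v_1 = N · v_2 = (1, 1, -1)ᵀ.

Sanity check: (A − (2)·I) v_1 = (0, 0, 0)ᵀ = 0. ✓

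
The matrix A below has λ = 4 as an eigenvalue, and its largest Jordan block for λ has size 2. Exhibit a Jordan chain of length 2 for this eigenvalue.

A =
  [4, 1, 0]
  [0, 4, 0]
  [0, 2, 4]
A Jordan chain for λ = 4 of length 2:
v_1 = (1, 0, 2)ᵀ
v_2 = (0, 1, 0)ᵀ

Let N = A − (4)·I. We want v_2 with N^2 v_2 = 0 but N^1 v_2 ≠ 0; then v_{j-1} := N · v_j for j = 2, …, 2.

Pick v_2 = (0, 1, 0)ᵀ.
Then v_1 = N · v_2 = (1, 0, 2)ᵀ.

Sanity check: (A − (4)·I) v_1 = (0, 0, 0)ᵀ = 0. ✓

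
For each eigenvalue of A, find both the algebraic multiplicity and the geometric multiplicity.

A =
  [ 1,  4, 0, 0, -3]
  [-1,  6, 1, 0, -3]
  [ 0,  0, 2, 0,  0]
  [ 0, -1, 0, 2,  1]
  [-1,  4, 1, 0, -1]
λ = 2: alg = 5, geom = 2

Step 1 — factor the characteristic polynomial to read off the algebraic multiplicities:
  χ_A(x) = (x - 2)^5

Step 2 — compute geometric multiplicities via the rank-nullity identity g(λ) = n − rank(A − λI):
  rank(A − (2)·I) = 3, so dim ker(A − (2)·I) = n − 3 = 2

Summary:
  λ = 2: algebraic multiplicity = 5, geometric multiplicity = 2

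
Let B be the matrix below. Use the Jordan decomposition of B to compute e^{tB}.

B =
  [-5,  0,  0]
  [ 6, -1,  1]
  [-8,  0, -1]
e^{tB} =
  [exp(-5*t), 0, 0]
  [-2*t*exp(-t) + 2*exp(-t) - 2*exp(-5*t), exp(-t), t*exp(-t)]
  [-2*exp(-t) + 2*exp(-5*t), 0, exp(-t)]

Strategy: write B = P · J · P⁻¹ where J is a Jordan canonical form, so e^{tB} = P · e^{tJ} · P⁻¹, and e^{tJ} can be computed block-by-block.

B has Jordan form
J =
  [-5,  0,  0]
  [ 0, -1,  1]
  [ 0,  0, -1]
(up to reordering of blocks).

Per-block formulas:
  For a 1×1 block at λ = -5: exp(t · [-5]) = [e^(-5t)].
  For a 2×2 Jordan block J_2(-1): exp(t · J_2(-1)) = e^(-1t)·(I + t·N), where N is the 2×2 nilpotent shift.

After assembling e^{tJ} and conjugating by P, we get:

e^{tB} =
  [exp(-5*t), 0, 0]
  [-2*t*exp(-t) + 2*exp(-t) - 2*exp(-5*t), exp(-t), t*exp(-t)]
  [-2*exp(-t) + 2*exp(-5*t), 0, exp(-t)]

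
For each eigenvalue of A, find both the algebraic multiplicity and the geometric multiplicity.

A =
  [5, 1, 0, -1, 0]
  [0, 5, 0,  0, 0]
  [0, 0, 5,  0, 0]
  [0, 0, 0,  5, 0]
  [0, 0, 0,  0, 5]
λ = 5: alg = 5, geom = 4

Step 1 — factor the characteristic polynomial to read off the algebraic multiplicities:
  χ_A(x) = (x - 5)^5

Step 2 — compute geometric multiplicities via the rank-nullity identity g(λ) = n − rank(A − λI):
  rank(A − (5)·I) = 1, so dim ker(A − (5)·I) = n − 1 = 4

Summary:
  λ = 5: algebraic multiplicity = 5, geometric multiplicity = 4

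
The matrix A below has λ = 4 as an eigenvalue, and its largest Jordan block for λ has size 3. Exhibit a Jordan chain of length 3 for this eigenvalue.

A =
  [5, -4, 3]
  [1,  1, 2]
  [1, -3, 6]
A Jordan chain for λ = 4 of length 3:
v_1 = (-1, -1, -1)ᵀ
v_2 = (-4, -3, -3)ᵀ
v_3 = (0, 1, 0)ᵀ

Let N = A − (4)·I. We want v_3 with N^3 v_3 = 0 but N^2 v_3 ≠ 0; then v_{j-1} := N · v_j for j = 3, …, 2.

Pick v_3 = (0, 1, 0)ᵀ.
Then v_2 = N · v_3 = (-4, -3, -3)ᵀ.
Then v_1 = N · v_2 = (-1, -1, -1)ᵀ.

Sanity check: (A − (4)·I) v_1 = (0, 0, 0)ᵀ = 0. ✓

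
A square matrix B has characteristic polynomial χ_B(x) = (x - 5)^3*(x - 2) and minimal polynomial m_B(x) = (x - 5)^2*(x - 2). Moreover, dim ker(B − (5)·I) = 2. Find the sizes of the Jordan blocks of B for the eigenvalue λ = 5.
Block sizes for λ = 5: [2, 1]

Step 1 — from the characteristic polynomial, algebraic multiplicity of λ = 5 is 3. From dim ker(B − (5)·I) = 2, there are exactly 2 Jordan blocks for λ = 5.
Step 2 — from the minimal polynomial, the factor (x − 5)^2 tells us the largest block for λ = 5 has size 2.
Step 3 — with total size 3, 2 blocks, and largest block 2, the block sizes (in nonincreasing order) are [2, 1].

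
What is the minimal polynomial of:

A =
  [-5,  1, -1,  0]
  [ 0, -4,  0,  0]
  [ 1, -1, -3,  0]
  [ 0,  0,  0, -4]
x^2 + 8*x + 16

The characteristic polynomial is χ_A(x) = (x + 4)^4, so the eigenvalues are known. The minimal polynomial is
  m_A(x) = Π_λ (x − λ)^{k_λ}
where k_λ is the size of the *largest* Jordan block for λ (equivalently, the smallest k with (A − λI)^k v = 0 for every generalised eigenvector v of λ).

  λ = -4: largest Jordan block has size 2, contributing (x + 4)^2

So m_A(x) = (x + 4)^2 = x^2 + 8*x + 16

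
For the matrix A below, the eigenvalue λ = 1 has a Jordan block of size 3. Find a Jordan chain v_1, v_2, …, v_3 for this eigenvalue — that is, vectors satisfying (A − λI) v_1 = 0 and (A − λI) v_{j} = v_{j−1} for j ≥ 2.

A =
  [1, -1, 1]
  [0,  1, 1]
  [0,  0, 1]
A Jordan chain for λ = 1 of length 3:
v_1 = (-1, 0, 0)ᵀ
v_2 = (1, 1, 0)ᵀ
v_3 = (0, 0, 1)ᵀ

Let N = A − (1)·I. We want v_3 with N^3 v_3 = 0 but N^2 v_3 ≠ 0; then v_{j-1} := N · v_j for j = 3, …, 2.

Pick v_3 = (0, 0, 1)ᵀ.
Then v_2 = N · v_3 = (1, 1, 0)ᵀ.
Then v_1 = N · v_2 = (-1, 0, 0)ᵀ.

Sanity check: (A − (1)·I) v_1 = (0, 0, 0)ᵀ = 0. ✓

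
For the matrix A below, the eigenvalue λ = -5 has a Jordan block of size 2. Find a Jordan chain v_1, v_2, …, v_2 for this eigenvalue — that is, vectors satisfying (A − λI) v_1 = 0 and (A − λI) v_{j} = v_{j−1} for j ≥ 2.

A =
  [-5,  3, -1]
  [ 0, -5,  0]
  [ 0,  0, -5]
A Jordan chain for λ = -5 of length 2:
v_1 = (3, 0, 0)ᵀ
v_2 = (0, 1, 0)ᵀ

Let N = A − (-5)·I. We want v_2 with N^2 v_2 = 0 but N^1 v_2 ≠ 0; then v_{j-1} := N · v_j for j = 2, …, 2.

Pick v_2 = (0, 1, 0)ᵀ.
Then v_1 = N · v_2 = (3, 0, 0)ᵀ.

Sanity check: (A − (-5)·I) v_1 = (0, 0, 0)ᵀ = 0. ✓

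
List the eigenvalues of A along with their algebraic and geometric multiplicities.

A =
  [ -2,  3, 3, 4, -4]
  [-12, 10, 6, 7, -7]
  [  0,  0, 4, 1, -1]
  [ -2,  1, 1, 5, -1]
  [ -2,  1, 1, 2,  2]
λ = 3: alg = 1, geom = 1; λ = 4: alg = 4, geom = 3

Step 1 — factor the characteristic polynomial to read off the algebraic multiplicities:
  χ_A(x) = (x - 4)^4*(x - 3)

Step 2 — compute geometric multiplicities via the rank-nullity identity g(λ) = n − rank(A − λI):
  rank(A − (3)·I) = 4, so dim ker(A − (3)·I) = n − 4 = 1
  rank(A − (4)·I) = 2, so dim ker(A − (4)·I) = n − 2 = 3

Summary:
  λ = 3: algebraic multiplicity = 1, geometric multiplicity = 1
  λ = 4: algebraic multiplicity = 4, geometric multiplicity = 3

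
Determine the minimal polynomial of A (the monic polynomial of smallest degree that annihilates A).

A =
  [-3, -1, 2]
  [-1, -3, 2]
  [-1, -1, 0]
x^2 + 4*x + 4

The characteristic polynomial is χ_A(x) = (x + 2)^3, so the eigenvalues are known. The minimal polynomial is
  m_A(x) = Π_λ (x − λ)^{k_λ}
where k_λ is the size of the *largest* Jordan block for λ (equivalently, the smallest k with (A − λI)^k v = 0 for every generalised eigenvector v of λ).

  λ = -2: largest Jordan block has size 2, contributing (x + 2)^2

So m_A(x) = (x + 2)^2 = x^2 + 4*x + 4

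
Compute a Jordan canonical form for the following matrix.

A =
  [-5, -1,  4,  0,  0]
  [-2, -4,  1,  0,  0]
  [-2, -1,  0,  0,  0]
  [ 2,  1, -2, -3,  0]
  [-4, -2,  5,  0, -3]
J_3(-3) ⊕ J_1(-3) ⊕ J_1(-3)

The characteristic polynomial is
  det(x·I − A) = x^5 + 15*x^4 + 90*x^3 + 270*x^2 + 405*x + 243 = (x + 3)^5

Eigenvalues and multiplicities (the geometric multiplicity of λ is n − rank(A − λI), which equals the number of Jordan blocks for λ):
  λ = -3: algebraic multiplicity = 5, geometric multiplicity = 3

Determining the block sizes for each eigenvalue:
  λ = -3: with am = 5 and gm = 3, the partition is not yet determined (e.g. several partitions of 5 into 3 parts exist). Let N = A − (-3)·I. Computing rank(N^1) = 2, rank(N^2) = 1, rank(N^3) = 0; the number of blocks of size ≥ j is rank(N^{j−1}) − rank(N^j), giving [3, 1, 1]. So we have 1 block(s) of size 3, 2 block(s) of size 1 → block sizes [3, 1, 1]

Assembling the blocks gives a Jordan form
J =
  [-3,  1,  0,  0,  0]
  [ 0, -3,  1,  0,  0]
  [ 0,  0, -3,  0,  0]
  [ 0,  0,  0, -3,  0]
  [ 0,  0,  0,  0, -3]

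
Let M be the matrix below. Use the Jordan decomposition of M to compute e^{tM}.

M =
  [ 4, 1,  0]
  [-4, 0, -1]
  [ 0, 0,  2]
e^{tM} =
  [2*t*exp(2*t) + exp(2*t), t*exp(2*t), -t^2*exp(2*t)/2]
  [-4*t*exp(2*t), -2*t*exp(2*t) + exp(2*t), t^2*exp(2*t) - t*exp(2*t)]
  [0, 0, exp(2*t)]

Strategy: write M = P · J · P⁻¹ where J is a Jordan canonical form, so e^{tM} = P · e^{tJ} · P⁻¹, and e^{tJ} can be computed block-by-block.

M has Jordan form
J =
  [2, 1, 0]
  [0, 2, 1]
  [0, 0, 2]
(up to reordering of blocks).

Per-block formulas:
  For a 3×3 Jordan block J_3(2): exp(t · J_3(2)) = e^(2t)·(I + t·N + (t^2/2)·N^2), where N is the 3×3 nilpotent shift.

After assembling e^{tJ} and conjugating by P, we get:

e^{tM} =
  [2*t*exp(2*t) + exp(2*t), t*exp(2*t), -t^2*exp(2*t)/2]
  [-4*t*exp(2*t), -2*t*exp(2*t) + exp(2*t), t^2*exp(2*t) - t*exp(2*t)]
  [0, 0, exp(2*t)]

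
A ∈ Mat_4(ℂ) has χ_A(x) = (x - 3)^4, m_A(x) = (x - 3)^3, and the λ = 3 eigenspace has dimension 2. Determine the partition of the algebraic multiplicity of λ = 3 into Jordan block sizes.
Block sizes for λ = 3: [3, 1]

Step 1 — from the characteristic polynomial, algebraic multiplicity of λ = 3 is 4. From dim ker(A − (3)·I) = 2, there are exactly 2 Jordan blocks for λ = 3.
Step 2 — from the minimal polynomial, the factor (x − 3)^3 tells us the largest block for λ = 3 has size 3.
Step 3 — with total size 4, 2 blocks, and largest block 3, the block sizes (in nonincreasing order) are [3, 1].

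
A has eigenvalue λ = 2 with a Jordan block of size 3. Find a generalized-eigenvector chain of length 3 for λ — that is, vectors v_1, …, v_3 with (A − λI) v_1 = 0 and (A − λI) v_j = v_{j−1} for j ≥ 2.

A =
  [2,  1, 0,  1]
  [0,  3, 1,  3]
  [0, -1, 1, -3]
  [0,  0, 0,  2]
A Jordan chain for λ = 2 of length 3:
v_1 = (1, 0, 0, 0)ᵀ
v_2 = (1, 1, -1, 0)ᵀ
v_3 = (0, 1, 0, 0)ᵀ

Let N = A − (2)·I. We want v_3 with N^3 v_3 = 0 but N^2 v_3 ≠ 0; then v_{j-1} := N · v_j for j = 3, …, 2.

Pick v_3 = (0, 1, 0, 0)ᵀ.
Then v_2 = N · v_3 = (1, 1, -1, 0)ᵀ.
Then v_1 = N · v_2 = (1, 0, 0, 0)ᵀ.

Sanity check: (A − (2)·I) v_1 = (0, 0, 0, 0)ᵀ = 0. ✓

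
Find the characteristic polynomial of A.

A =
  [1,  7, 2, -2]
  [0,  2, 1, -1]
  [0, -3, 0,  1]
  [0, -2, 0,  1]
x^4 - 4*x^3 + 6*x^2 - 4*x + 1

Expanding det(x·I − A) (e.g. by cofactor expansion or by noting that A is similar to its Jordan form J, which has the same characteristic polynomial as A) gives
  χ_A(x) = x^4 - 4*x^3 + 6*x^2 - 4*x + 1
which factors as (x - 1)^4. The eigenvalues (with algebraic multiplicities) are λ = 1 with multiplicity 4.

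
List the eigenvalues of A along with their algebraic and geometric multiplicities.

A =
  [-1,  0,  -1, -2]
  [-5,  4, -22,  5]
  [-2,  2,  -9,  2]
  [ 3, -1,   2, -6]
λ = -3: alg = 4, geom = 2

Step 1 — factor the characteristic polynomial to read off the algebraic multiplicities:
  χ_A(x) = (x + 3)^4

Step 2 — compute geometric multiplicities via the rank-nullity identity g(λ) = n − rank(A − λI):
  rank(A − (-3)·I) = 2, so dim ker(A − (-3)·I) = n − 2 = 2

Summary:
  λ = -3: algebraic multiplicity = 4, geometric multiplicity = 2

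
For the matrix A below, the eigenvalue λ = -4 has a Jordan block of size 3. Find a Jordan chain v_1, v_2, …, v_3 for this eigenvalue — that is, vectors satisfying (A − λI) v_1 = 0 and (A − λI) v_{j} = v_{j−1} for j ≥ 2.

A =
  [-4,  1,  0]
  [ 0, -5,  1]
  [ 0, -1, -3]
A Jordan chain for λ = -4 of length 3:
v_1 = (-1, 0, 0)ᵀ
v_2 = (1, -1, -1)ᵀ
v_3 = (0, 1, 0)ᵀ

Let N = A − (-4)·I. We want v_3 with N^3 v_3 = 0 but N^2 v_3 ≠ 0; then v_{j-1} := N · v_j for j = 3, …, 2.

Pick v_3 = (0, 1, 0)ᵀ.
Then v_2 = N · v_3 = (1, -1, -1)ᵀ.
Then v_1 = N · v_2 = (-1, 0, 0)ᵀ.

Sanity check: (A − (-4)·I) v_1 = (0, 0, 0)ᵀ = 0. ✓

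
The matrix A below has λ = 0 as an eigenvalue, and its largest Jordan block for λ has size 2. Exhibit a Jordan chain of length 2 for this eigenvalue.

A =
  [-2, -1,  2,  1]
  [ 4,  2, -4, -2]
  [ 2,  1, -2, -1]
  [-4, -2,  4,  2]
A Jordan chain for λ = 0 of length 2:
v_1 = (-2, 4, 2, -4)ᵀ
v_2 = (1, 0, 0, 0)ᵀ

Let N = A − (0)·I. We want v_2 with N^2 v_2 = 0 but N^1 v_2 ≠ 0; then v_{j-1} := N · v_j for j = 2, …, 2.

Pick v_2 = (1, 0, 0, 0)ᵀ.
Then v_1 = N · v_2 = (-2, 4, 2, -4)ᵀ.

Sanity check: (A − (0)·I) v_1 = (0, 0, 0, 0)ᵀ = 0. ✓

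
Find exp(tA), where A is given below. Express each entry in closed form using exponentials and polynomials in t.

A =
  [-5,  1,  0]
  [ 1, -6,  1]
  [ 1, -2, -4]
e^{tA} =
  [t^2*exp(-5*t)/2 + exp(-5*t), -t^2*exp(-5*t)/2 + t*exp(-5*t), t^2*exp(-5*t)/2]
  [t*exp(-5*t), -t*exp(-5*t) + exp(-5*t), t*exp(-5*t)]
  [-t^2*exp(-5*t)/2 + t*exp(-5*t), t^2*exp(-5*t)/2 - 2*t*exp(-5*t), -t^2*exp(-5*t)/2 + t*exp(-5*t) + exp(-5*t)]

Strategy: write A = P · J · P⁻¹ where J is a Jordan canonical form, so e^{tA} = P · e^{tJ} · P⁻¹, and e^{tJ} can be computed block-by-block.

A has Jordan form
J =
  [-5,  1,  0]
  [ 0, -5,  1]
  [ 0,  0, -5]
(up to reordering of blocks).

Per-block formulas:
  For a 3×3 Jordan block J_3(-5): exp(t · J_3(-5)) = e^(-5t)·(I + t·N + (t^2/2)·N^2), where N is the 3×3 nilpotent shift.

After assembling e^{tJ} and conjugating by P, we get:

e^{tA} =
  [t^2*exp(-5*t)/2 + exp(-5*t), -t^2*exp(-5*t)/2 + t*exp(-5*t), t^2*exp(-5*t)/2]
  [t*exp(-5*t), -t*exp(-5*t) + exp(-5*t), t*exp(-5*t)]
  [-t^2*exp(-5*t)/2 + t*exp(-5*t), t^2*exp(-5*t)/2 - 2*t*exp(-5*t), -t^2*exp(-5*t)/2 + t*exp(-5*t) + exp(-5*t)]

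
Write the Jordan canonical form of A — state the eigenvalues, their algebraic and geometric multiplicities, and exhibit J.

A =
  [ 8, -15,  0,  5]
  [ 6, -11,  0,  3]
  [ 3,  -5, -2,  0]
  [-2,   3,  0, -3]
J_2(-2) ⊕ J_2(-2)

The characteristic polynomial is
  det(x·I − A) = x^4 + 8*x^3 + 24*x^2 + 32*x + 16 = (x + 2)^4

Eigenvalues and multiplicities (the geometric multiplicity of λ is n − rank(A − λI), which equals the number of Jordan blocks for λ):
  λ = -2: algebraic multiplicity = 4, geometric multiplicity = 2

Determining the block sizes for each eigenvalue:
  λ = -2: with am = 4 and gm = 2, the partition is not yet determined (e.g. several partitions of 4 into 2 parts exist). Let N = A − (-2)·I. Computing rank(N^1) = 2, rank(N^2) = 0; the number of blocks of size ≥ j is rank(N^{j−1}) − rank(N^j), giving [2, 2]. So we have 2 block(s) of size 2 → block sizes [2, 2]

Assembling the blocks gives a Jordan form
J =
  [-2,  1,  0,  0]
  [ 0, -2,  0,  0]
  [ 0,  0, -2,  1]
  [ 0,  0,  0, -2]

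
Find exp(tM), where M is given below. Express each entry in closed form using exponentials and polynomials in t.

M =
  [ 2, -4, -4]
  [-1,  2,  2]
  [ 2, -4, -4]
e^{tM} =
  [2*t + 1, -4*t, -4*t]
  [-t, 2*t + 1, 2*t]
  [2*t, -4*t, 1 - 4*t]

Strategy: write M = P · J · P⁻¹ where J is a Jordan canonical form, so e^{tM} = P · e^{tJ} · P⁻¹, and e^{tJ} can be computed block-by-block.

M has Jordan form
J =
  [0, 1, 0]
  [0, 0, 0]
  [0, 0, 0]
(up to reordering of blocks).

Per-block formulas:
  For a 1×1 block at λ = 0: exp(t · [0]) = [e^(0t)].
  For a 2×2 Jordan block J_2(0): exp(t · J_2(0)) = e^(0t)·(I + t·N), where N is the 2×2 nilpotent shift.

After assembling e^{tJ} and conjugating by P, we get:

e^{tM} =
  [2*t + 1, -4*t, -4*t]
  [-t, 2*t + 1, 2*t]
  [2*t, -4*t, 1 - 4*t]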